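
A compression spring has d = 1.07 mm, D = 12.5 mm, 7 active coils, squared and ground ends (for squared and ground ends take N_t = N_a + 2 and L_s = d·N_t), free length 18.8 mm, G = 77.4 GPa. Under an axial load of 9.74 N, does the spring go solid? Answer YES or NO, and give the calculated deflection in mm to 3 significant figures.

YES, δ = 10.5 mm

k = Gd⁴/(8D³N_a) = (77.4×10³)(1.07⁴)/(8·12.5³·7) = 0.92759 N/mm
N_t = 9; L_s = 1.07·9 = 9.63 mm; δ_solid = L₀ − L_s = 18.8 − 9.63 = 9.17 mm
δ = F/k = 9.74/0.92759 = 10.5 mm
δ ≥ δ_solid → spring goes solid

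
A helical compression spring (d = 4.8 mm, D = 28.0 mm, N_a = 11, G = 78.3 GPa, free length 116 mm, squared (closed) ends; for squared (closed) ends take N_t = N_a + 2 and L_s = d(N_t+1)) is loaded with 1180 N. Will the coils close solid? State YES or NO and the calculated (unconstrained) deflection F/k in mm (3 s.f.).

YES, δ = 54.8 mm

k = Gd⁴/(8D³N_a) = (78.3×10³)(4.8⁴)/(8·28.0³·11) = 21.516 N/mm
N_t = 13; L_s = 4.8·14 = 67.2 mm; δ_solid = L₀ − L_s = 116 − 67.2 = 48.8 mm
δ = F/k = 1180/21.516 = 54.842 mm
δ ≥ δ_solid → spring goes solid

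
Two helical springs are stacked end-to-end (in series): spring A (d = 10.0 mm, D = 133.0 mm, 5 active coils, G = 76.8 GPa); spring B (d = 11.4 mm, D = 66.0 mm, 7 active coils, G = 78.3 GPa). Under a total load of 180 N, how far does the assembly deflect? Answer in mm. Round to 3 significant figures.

24.2 mm

k_A = Gd⁴/(8D³N_a) = (76.8×10³)(10.0⁴)/(8·133.0³·5) = 8.1611 N/mm
k_B = Gd⁴/(8D³N_a) = (78.3×10³)(11.4⁴)/(8·66.0³·7) = 82.141 N/mm
Series: 1/k_eq = 1/8.1611 + 1/82.141 = 0.13471; k_eq = 7.4235 N/mm
δ = F/k_eq = 180/7.4235 = 24.247 mm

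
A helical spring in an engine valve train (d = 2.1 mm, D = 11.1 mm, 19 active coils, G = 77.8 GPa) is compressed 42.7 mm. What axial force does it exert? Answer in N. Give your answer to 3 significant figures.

k = Gd⁴/(8D³N_a) = (77.8×10³)(2.1⁴)/(8·11.1³·19) = 7.2785 N/mm
F = k·δ = 7.2785 × 42.7 = 310.79 N

311 N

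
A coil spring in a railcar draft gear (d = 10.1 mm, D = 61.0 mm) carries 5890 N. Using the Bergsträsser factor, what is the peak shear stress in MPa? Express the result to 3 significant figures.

Spring index C = D/d = 61.0/10.1 = 6.0396
K_B = (4C+2)/(4C−3) = 26.158/21.158 = 1.2363
τ₀ = 8FD/(πd³) = 8·5890·61.0/(π·10.1³) = 2.87432e+06/3236.8 = 888.02 MPa
τ_max = K·τ₀ = 1.2363 × 888.02 = 1097.9 MPa

1100 MPa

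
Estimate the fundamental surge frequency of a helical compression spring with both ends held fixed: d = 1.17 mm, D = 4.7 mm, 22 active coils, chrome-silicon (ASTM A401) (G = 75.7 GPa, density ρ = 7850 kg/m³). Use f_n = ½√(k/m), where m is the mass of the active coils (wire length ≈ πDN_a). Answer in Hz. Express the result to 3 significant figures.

841 Hz

k = Gd⁴/(8D³N_a) = (75.7×10³)(1.17⁴)/(8·4.7³·22) = 7.7631 N/mm = 7763.1 N/m
Wire length L = πDN_a = π·4.7·22 = 324.84 mm
m = ρ·(πd²/4)·L = 7850 × 1.0751×10⁻⁶ m² × 0.32484 m = 0.0027416 kg
f_n = ½√(k/m) = 0.5·√(7763.1/0.0027416) = 0.5·√(2.8316e+06) = 841.37 Hz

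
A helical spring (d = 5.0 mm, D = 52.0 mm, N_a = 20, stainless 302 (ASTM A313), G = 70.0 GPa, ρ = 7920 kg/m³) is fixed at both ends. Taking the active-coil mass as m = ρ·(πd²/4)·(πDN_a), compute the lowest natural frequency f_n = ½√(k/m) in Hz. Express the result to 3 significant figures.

k = Gd⁴/(8D³N_a) = (70.0×10³)(5.0⁴)/(8·52.0³·20) = 1.9447 N/mm = 1944.7 N/m
Wire length L = πDN_a = π·52.0·20 = 3267.3 mm
m = ρ·(πd²/4)·L = 7920 × 19.635×10⁻⁶ m² × 3.2673 m = 0.50809 kg
f_n = ½√(k/m) = 0.5·√(1944.7/0.50809) = 0.5·√(3827.5) = 30.933 Hz

30.9 Hz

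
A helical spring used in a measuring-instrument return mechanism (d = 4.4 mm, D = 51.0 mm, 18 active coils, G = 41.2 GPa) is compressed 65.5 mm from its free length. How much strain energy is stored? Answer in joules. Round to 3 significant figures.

1.73 J

k = Gd⁴/(8D³N_a) = (41.2×10³)(4.4⁴)/(8·51.0³·18) = 0.80842 N/mm
U = ½kδ² = 0.5 × 0.80842 × 65.5² = 1734.2 N·mm = 1.7342 J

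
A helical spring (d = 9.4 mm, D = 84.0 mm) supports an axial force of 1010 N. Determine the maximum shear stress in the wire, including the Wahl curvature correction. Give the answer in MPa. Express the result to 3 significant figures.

303 MPa

Spring index C = D/d = 84.0/9.4 = 8.9362
K_W = (4C−1)/(4C−4) + 0.615/C = 34.745/31.745 + 0.0688 = 1.1633
τ₀ = 8FD/(πd³) = 8·1010·84.0/(π·9.4³) = 678720/2609.4 = 260.11 MPa
τ_max = K·τ₀ = 1.1633 × 260.11 = 302.59 MPa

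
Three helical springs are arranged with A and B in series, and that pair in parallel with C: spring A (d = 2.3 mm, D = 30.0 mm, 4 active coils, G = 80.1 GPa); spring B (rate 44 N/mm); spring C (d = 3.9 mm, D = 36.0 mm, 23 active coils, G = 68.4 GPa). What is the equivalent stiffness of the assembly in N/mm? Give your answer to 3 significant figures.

4.29 N/mm

k_A = Gd⁴/(8D³N_a) = (80.1×10³)(2.3⁴)/(8·30.0³·4) = 2.5944 N/mm
k_C = Gd⁴/(8D³N_a) = (68.4×10³)(3.9⁴)/(8·36.0³·23) = 1.8433 N/mm
Springs A,B series: k_AB = 1/(1/2.5944+1/44) = 2.4499 N/mm; parallel with C: k_eq = 2.4499+1.8433 = 4.2932 N/mm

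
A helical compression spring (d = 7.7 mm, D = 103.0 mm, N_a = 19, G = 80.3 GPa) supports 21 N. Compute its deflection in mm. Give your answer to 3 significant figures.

12.4 mm

k = Gd⁴/(8D³N_a) = (80.3×10³)(7.7⁴)/(8·103.0³·19) = 1.6995 N/mm
δ = F/k = 21 / 1.6995 = 12.357 mm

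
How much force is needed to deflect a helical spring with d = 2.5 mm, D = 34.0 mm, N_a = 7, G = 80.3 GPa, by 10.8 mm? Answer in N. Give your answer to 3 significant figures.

15.4 N

k = Gd⁴/(8D³N_a) = (80.3×10³)(2.5⁴)/(8·34.0³·7) = 1.4251 N/mm
F = k·δ = 1.4251 × 10.8 = 15.391 N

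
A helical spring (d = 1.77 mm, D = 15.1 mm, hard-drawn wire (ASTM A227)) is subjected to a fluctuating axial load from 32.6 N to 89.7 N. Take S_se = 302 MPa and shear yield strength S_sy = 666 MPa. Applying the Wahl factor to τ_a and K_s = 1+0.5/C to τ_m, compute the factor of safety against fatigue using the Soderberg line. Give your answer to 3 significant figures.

C = D/d = 15.1/1.77 = 8.5311; K_W = (4C−1)/(4C−4)+0.615/C = 1.1717; K_s = 1+0.5/C = 1.0586
F_a = (F_max−F_min)/2 = 28.55 N; F_m = (F_max+F_min)/2 = 61.15 N
τ_a = K_W·8F_aD/(πd³) = 1.1717 × 197.97 = 231.96 MPa
τ_m = K_s·8F_mD/(πd³) = 1.0586 × 424.03 = 448.88 MPa
Soderberg: 1/n_f = τ_a/S_se + τ_m/S_sy = 231.96/302 + 448.88/666 = 0.76808 + 0.67399 = 1.4421
n_f = 1/1.4421 = 0.6934

0.693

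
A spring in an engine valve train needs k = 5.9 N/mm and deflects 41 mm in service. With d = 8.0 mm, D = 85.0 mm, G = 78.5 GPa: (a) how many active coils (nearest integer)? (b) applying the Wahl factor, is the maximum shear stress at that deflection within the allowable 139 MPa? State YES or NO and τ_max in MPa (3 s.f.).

(a) 11 coils; (b) YES, τ_max = 117 MPa

N_a = Gd⁴/(8D³k) = (78.5×10³)(8.0⁴)/(8·85.0³·5.9) = 11.09 → N_a = 11
Actual rate k = Gd⁴/(8D³·11) = 5.9496 N/mm
Working load F = kδ = 5.9496·41 = 243.93 N
C = 85.0/8.0 = 10.6250; K_W = (4C−1)/(4C−4)+0.615/C = 1.1358
τ_max = K_W·8FD/(πd³) = 1.1358·103.12 = 117.13 MPa
τ_max ≤ 139 MPa → acceptable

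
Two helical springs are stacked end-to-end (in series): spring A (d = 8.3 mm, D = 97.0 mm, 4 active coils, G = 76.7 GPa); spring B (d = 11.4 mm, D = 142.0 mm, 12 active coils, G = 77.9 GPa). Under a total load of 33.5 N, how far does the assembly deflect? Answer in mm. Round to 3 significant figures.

k_A = Gd⁴/(8D³N_a) = (76.7×10³)(8.3⁴)/(8·97.0³·4) = 12.464 N/mm
k_B = Gd⁴/(8D³N_a) = (77.9×10³)(11.4⁴)/(8·142.0³·12) = 4.7865 N/mm
Series: 1/k_eq = 1/12.464 + 1/4.7865 = 0.28915; k_eq = 3.4584 N/mm
δ = F/k_eq = 33.5/3.4584 = 9.6866 mm

9.69 mm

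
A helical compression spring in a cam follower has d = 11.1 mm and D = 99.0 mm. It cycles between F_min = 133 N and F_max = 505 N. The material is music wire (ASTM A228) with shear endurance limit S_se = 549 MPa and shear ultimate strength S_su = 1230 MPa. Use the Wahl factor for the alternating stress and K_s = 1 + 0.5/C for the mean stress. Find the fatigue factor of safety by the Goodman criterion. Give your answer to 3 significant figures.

C = D/d = 99.0/11.1 = 8.9189; K_W = (4C−1)/(4C−4)+0.615/C = 1.1637; K_s = 1+0.5/C = 1.0561
F_a = (F_max−F_min)/2 = 186 N; F_m = (F_max+F_min)/2 = 319 N
τ_a = K_W·8F_aD/(πd³) = 1.1637 × 34.286 = 39.898 MPa
τ_m = K_s·8F_mD/(πd³) = 1.0561 × 58.803 = 62.099 MPa
Goodman: 1/n_f = τ_a/S_se + τ_m/S_su = 39.898/549 + 62.099/1230 = 0.07267 + 0.05049 = 0.12316
n_f = 1/0.12316 = 8.119

8.12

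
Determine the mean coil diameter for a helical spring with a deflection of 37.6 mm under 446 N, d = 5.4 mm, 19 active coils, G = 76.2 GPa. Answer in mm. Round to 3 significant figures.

Required rate k = F/δ = 446/37.6 = 11.862 N/mm
D = (Gd⁴/(8N_a·k))^(1/3) = (76.2×10³·5.4⁴/(8·19·11.862))^(1/3)
  = (35936.8)^(1/3) = 32.9999 mm

33.0 mm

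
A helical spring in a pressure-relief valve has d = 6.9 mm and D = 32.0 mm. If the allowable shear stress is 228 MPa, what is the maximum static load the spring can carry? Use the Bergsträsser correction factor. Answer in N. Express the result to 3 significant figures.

C = D/d = 32.0/6.9 = 4.6377
K_B = (4C+2)/(4C−3) = 20.551/15.551 = 1.3215
τ_max = K·8FD/(πd³) → F_max = τ_allow·πd³/(8DK)
F_max = 228·π·6.9³/(8·32.0·1.3215) = 2.3531e+05/338.31 = 695.53 N

696 N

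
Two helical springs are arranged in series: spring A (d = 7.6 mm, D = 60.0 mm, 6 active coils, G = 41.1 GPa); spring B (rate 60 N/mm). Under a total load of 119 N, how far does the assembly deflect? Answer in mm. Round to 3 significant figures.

11.0 mm

k_A = Gd⁴/(8D³N_a) = (41.1×10³)(7.6⁴)/(8·60.0³·6) = 13.225 N/mm
Series: 1/k_eq = 1/13.225 + 1/60 = 0.09228; k_eq = 10.837 N/mm
δ = F/k_eq = 119/10.837 = 10.981 mm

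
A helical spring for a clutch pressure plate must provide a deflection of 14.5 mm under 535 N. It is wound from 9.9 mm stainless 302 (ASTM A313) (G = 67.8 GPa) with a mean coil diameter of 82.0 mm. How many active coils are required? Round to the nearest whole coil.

4

Required rate k = F/δ = 535/14.5 = 36.897 N/mm
N_a = Gd⁴/(8D³k) = (67.8×10³ × 9.9⁴)/(8 × 82.0³ × 36.897)
    = 6.51284e+08 / 1.62749e+08 = 4.002 → 4 coils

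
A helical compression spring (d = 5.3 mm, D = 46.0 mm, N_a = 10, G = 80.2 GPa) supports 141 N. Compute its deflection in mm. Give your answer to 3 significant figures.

k = Gd⁴/(8D³N_a) = (80.2×10³)(5.3⁴)/(8·46.0³·10) = 8.1267 N/mm
δ = F/k = 141 / 8.1267 = 17.35 mm

17.4 mm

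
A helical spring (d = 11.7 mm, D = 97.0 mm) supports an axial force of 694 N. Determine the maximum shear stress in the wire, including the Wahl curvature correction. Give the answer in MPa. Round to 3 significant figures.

126 MPa

Spring index C = D/d = 97.0/11.7 = 8.2906
K_W = (4C−1)/(4C−4) + 0.615/C = 32.162/29.162 + 0.0742 = 1.1771
τ₀ = 8FD/(πd³) = 8·694·97.0/(π·11.7³) = 538544/5031.6 = 107.03 MPa
τ_max = K·τ₀ = 1.1771 × 107.03 = 125.98 MPa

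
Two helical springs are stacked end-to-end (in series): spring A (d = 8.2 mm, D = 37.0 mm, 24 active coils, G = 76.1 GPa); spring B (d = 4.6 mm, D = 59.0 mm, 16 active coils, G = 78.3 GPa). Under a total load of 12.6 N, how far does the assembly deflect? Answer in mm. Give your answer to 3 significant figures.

9.80 mm

k_A = Gd⁴/(8D³N_a) = (76.1×10³)(8.2⁴)/(8·37.0³·24) = 35.378 N/mm
k_B = Gd⁴/(8D³N_a) = (78.3×10³)(4.6⁴)/(8·59.0³·16) = 1.3336 N/mm
Series: 1/k_eq = 1/35.378 + 1/1.3336 = 0.77811; k_eq = 1.2852 N/mm
δ = F/k_eq = 12.6/1.2852 = 9.8042 mm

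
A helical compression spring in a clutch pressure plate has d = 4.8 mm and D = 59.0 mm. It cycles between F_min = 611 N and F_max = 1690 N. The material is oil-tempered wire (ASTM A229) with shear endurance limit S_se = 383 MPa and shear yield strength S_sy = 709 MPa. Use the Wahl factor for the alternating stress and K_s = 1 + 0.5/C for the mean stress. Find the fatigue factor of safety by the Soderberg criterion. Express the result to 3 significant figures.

0.226

C = D/d = 59.0/4.8 = 12.2917; K_W = (4C−1)/(4C−4)+0.615/C = 1.1165; K_s = 1+0.5/C = 1.0407
F_a = (F_max−F_min)/2 = 539.5 N; F_m = (F_max+F_min)/2 = 1150.5 N
τ_a = K_W·8F_aD/(πd³) = 1.1165 × 732.93 = 818.28 MPa
τ_m = K_s·8F_mD/(πd³) = 1.0407 × 1563 = 1626.6 MPa
Soderberg: 1/n_f = τ_a/S_se + τ_m/S_sy = 818.28/383 + 1626.6/709 = 2.13650 + 2.29417 = 4.4307
n_f = 1/4.4307 = 0.2257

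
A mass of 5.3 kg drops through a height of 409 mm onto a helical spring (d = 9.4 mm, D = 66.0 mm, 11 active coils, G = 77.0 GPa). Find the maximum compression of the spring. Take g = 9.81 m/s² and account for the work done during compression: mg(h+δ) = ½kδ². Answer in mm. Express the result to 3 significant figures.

k = Gd⁴/(8D³N_a) = (77.0×10³)(9.4⁴)/(8·66.0³·11) = 23.762 N/mm
W = mg = 5.3 × 9.81 = 51.993 N
½kδ² − Wδ − Wh = 0 → δ = (W + √(W² + 2kWh))/k
δ = (51.993 + √(2703.3 + 1.01062e+06))/23.762 = (51.993 + 1006.6)/23.762 = 44.551 mm

44.6 mm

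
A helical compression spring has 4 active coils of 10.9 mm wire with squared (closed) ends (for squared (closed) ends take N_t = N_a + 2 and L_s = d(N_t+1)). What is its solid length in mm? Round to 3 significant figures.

76.3 mm

squared (closed) ends: N_t = N_a + 2 = 4 + 2 = 6
L_s = d·(N_t+1) = 10.9 × 7 = 76.3 mm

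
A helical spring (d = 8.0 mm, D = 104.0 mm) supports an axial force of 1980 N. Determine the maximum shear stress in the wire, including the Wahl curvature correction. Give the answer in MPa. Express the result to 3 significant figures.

Spring index C = D/d = 104.0/8.0 = 13.0000
K_W = (4C−1)/(4C−4) + 0.615/C = 51.000/48.000 + 0.0473 = 1.1098
τ₀ = 8FD/(πd³) = 8·1980·104.0/(π·8.0³) = 1.64736e+06/1608.5 = 1024.2 MPa
τ_max = K·τ₀ = 1.1098 × 1024.2 = 1136.6 MPa

1140 MPa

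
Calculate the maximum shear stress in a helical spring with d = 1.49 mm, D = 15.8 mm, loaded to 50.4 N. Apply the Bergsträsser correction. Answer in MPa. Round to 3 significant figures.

Spring index C = D/d = 15.8/1.49 = 10.6040
K_B = (4C+2)/(4C−3) = 44.416/39.416 = 1.1269
τ₀ = 8FD/(πd³) = 8·50.4·15.8/(π·1.49³) = 6370.56/10.392 = 613.01 MPa
τ_max = K·τ₀ = 1.1269 × 613.01 = 690.77 MPa

691 MPa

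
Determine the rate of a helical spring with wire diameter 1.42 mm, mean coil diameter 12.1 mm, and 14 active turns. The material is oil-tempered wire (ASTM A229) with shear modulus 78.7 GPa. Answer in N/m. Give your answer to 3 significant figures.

1610 N/m

k = Gd⁴/(8D³N_a) = (78.7×10³ × 1.42⁴) / (8 × 12.1³ × 14)
  = 319984 / 198415 = 1.6127 N/mm = 1612.7 N/m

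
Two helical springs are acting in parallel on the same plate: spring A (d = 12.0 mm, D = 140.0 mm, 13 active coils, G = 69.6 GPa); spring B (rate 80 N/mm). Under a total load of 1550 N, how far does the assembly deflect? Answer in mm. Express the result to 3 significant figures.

18.2 mm

k_A = Gd⁴/(8D³N_a) = (69.6×10³)(12.0⁴)/(8·140.0³·13) = 5.0573 N/mm
Parallel: k_eq = 5.0573 + 80 = 85.057 N/mm
δ = F/k_eq = 1550/85.057 = 18.223 mm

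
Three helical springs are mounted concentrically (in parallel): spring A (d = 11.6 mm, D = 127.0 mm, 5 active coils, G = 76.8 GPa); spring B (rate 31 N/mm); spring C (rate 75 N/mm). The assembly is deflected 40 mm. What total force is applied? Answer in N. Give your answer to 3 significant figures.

k_A = Gd⁴/(8D³N_a) = (76.8×10³)(11.6⁴)/(8·127.0³·5) = 16.972 N/mm
Parallel: k_eq = 16.972 + 31 + 75 = 122.97 N/mm
F = k_eq·δ = 122.97·40 = 4918.9 N

4920 N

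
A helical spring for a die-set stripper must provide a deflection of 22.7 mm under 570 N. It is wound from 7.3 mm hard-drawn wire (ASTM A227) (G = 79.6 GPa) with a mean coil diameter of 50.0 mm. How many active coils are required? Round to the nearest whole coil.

9

Required rate k = F/δ = 570/22.7 = 25.11 N/mm
N_a = Gd⁴/(8D³k) = (79.6×10³ × 7.3⁴)/(8 × 50.0³ × 25.11)
    = 2.2605e+08 / 2.51101e+07 = 9.002 → 9 coils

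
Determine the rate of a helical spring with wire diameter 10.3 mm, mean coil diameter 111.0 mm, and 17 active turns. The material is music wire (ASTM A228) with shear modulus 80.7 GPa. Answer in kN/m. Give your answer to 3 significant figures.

k = Gd⁴/(8D³N_a) = (80.7×10³ × 10.3⁴) / (8 × 111.0³ × 17)
  = 9.08286e+08 / 1.85998e+08 = 4.8833 N/mm

4.88 kN/m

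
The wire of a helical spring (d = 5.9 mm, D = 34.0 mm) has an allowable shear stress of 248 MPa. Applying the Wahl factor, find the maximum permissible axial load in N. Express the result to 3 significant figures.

C = D/d = 34.0/5.9 = 5.7627
K_W = (4C−1)/(4C−4) + 0.615/C = 22.051/19.051 + 0.1067 = 1.2642
τ_max = K·8FD/(πd³) → F_max = τ_allow·πd³/(8DK)
F_max = 248·π·5.9³/(8·34.0·1.2642) = 1.6001e+05/343.86 = 465.34 N

465 N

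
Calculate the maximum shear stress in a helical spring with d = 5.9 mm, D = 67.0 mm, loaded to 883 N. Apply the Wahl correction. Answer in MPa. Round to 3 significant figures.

Spring index C = D/d = 67.0/5.9 = 11.3559
K_W = (4C−1)/(4C−4) + 0.615/C = 44.424/41.424 + 0.0542 = 1.1266
τ₀ = 8FD/(πd³) = 8·883·67.0/(π·5.9³) = 473288/645.22 = 733.53 MPa
τ_max = K·τ₀ = 1.1266 × 733.53 = 826.38 MPa

826 MPa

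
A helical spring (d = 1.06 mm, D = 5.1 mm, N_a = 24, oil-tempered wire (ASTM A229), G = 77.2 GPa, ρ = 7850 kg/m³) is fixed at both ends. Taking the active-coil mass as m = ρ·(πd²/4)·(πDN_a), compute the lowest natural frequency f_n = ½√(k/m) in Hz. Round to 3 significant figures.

599 Hz

k = Gd⁴/(8D³N_a) = (77.2×10³)(1.06⁴)/(8·5.1³·24) = 3.8267 N/mm = 3826.7 N/m
Wire length L = πDN_a = π·5.1·24 = 384.53 mm
m = ρ·(πd²/4)·L = 7850 × 0.88247×10⁻⁶ m² × 0.38453 m = 0.0026638 kg
f_n = ½√(k/m) = 0.5·√(3826.7/0.0026638) = 0.5·√(1.4366e+06) = 599.28 Hz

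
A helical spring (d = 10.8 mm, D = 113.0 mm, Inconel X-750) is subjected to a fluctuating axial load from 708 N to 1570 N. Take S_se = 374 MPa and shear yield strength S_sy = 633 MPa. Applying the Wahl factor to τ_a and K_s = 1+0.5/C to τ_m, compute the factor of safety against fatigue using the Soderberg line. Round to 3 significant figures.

C = D/d = 113.0/10.8 = 10.4630; K_W = (4C−1)/(4C−4)+0.615/C = 1.1380; K_s = 1+0.5/C = 1.0478
F_a = (F_max−F_min)/2 = 431 N; F_m = (F_max+F_min)/2 = 1139 N
τ_a = K_W·8F_aD/(πd³) = 1.1380 × 98.452 = 112.04 MPa
τ_m = K_s·8F_mD/(πd³) = 1.0478 × 260.18 = 272.61 MPa
Soderberg: 1/n_f = τ_a/S_se + τ_m/S_sy = 112.04/374 + 272.61/633 = 0.29958 + 0.43067 = 0.73024
n_f = 1/0.73024 = 1.369

1.37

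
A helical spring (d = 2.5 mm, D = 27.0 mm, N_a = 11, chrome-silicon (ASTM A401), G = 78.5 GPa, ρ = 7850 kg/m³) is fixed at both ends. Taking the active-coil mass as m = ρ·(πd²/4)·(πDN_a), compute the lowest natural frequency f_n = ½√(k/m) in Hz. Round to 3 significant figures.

k = Gd⁴/(8D³N_a) = (78.5×10³)(2.5⁴)/(8·27.0³·11) = 1.7703 N/mm = 1770.3 N/m
Wire length L = πDN_a = π·27.0·11 = 933.05 mm
m = ρ·(πd²/4)·L = 7850 × 4.9087×10⁻⁶ m² × 0.93305 m = 0.035954 kg
f_n = ½√(k/m) = 0.5·√(1770.3/0.035954) = 0.5·√(49239) = 110.95 Hz

111 Hz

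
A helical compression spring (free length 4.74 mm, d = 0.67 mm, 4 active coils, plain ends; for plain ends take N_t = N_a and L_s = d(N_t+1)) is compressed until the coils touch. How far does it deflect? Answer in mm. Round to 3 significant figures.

1.39 mm

N_t = 4; L_s = 0.67·5 = 3.35 mm
δ_solid = L₀ − L_s = 4.74 − 3.35 = 1.39 mm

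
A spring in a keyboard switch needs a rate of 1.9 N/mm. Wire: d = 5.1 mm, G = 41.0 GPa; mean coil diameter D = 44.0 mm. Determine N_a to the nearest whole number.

N_a = Gd⁴/(8D³k) = (41.0×10³ × 5.1⁴)/(8 × 44.0³ × 1.9)
    = 2.77373e+07 / 1.2948e+06 = 21.42 → 21 coils

21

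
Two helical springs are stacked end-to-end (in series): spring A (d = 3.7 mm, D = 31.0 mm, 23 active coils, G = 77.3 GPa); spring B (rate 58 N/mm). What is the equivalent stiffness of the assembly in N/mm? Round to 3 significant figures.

k_A = Gd⁴/(8D³N_a) = (77.3×10³)(3.7⁴)/(8·31.0³·23) = 2.6429 N/mm
Series: 1/k_eq = 1/2.6429 + 1/58 = 0.39561; k_eq = 2.5277 N/mm

2.53 N/mm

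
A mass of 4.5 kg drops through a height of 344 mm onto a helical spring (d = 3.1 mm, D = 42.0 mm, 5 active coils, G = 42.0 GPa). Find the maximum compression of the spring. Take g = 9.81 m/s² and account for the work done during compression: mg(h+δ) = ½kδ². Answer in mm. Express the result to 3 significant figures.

k = Gd⁴/(8D³N_a) = (42.0×10³)(3.1⁴)/(8·42.0³·5) = 1.3088 N/mm
W = mg = 4.5 × 9.81 = 44.145 N
½kδ² − Wδ − Wh = 0 → δ = (W + √(W² + 2kWh))/k
δ = (44.145 + √(1948.8 + 39751.9))/1.3088 = (44.145 + 204.21)/1.3088 = 189.75 mm

190 mm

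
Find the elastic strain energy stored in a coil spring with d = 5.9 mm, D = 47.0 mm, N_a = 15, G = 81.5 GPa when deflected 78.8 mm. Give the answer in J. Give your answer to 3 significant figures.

24.6 J

k = Gd⁴/(8D³N_a) = (81.5×10³)(5.9⁴)/(8·47.0³·15) = 7.9267 N/mm
U = ½kδ² = 0.5 × 7.9267 × 78.8² = 24610 N·mm = 24.61 J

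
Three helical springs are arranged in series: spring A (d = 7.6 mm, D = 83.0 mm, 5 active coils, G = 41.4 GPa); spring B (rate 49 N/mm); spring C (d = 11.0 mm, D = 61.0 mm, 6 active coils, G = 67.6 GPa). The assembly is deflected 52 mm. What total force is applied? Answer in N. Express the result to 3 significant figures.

264 N

k_A = Gd⁴/(8D³N_a) = (41.4×10³)(7.6⁴)/(8·83.0³·5) = 6.0389 N/mm
k_C = Gd⁴/(8D³N_a) = (67.6×10³)(11.0⁴)/(8·61.0³·6) = 90.842 N/mm
Series: 1/k_eq = 1/6.0389 + 1/49 + 1/90.842 = 0.19701; k_eq = 5.0759 N/mm
F = k_eq·δ = 5.0759·52 = 263.95 N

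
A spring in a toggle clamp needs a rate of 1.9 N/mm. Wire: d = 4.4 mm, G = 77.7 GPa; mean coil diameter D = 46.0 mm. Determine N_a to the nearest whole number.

N_a = Gd⁴/(8D³k) = (77.7×10³ × 4.4⁴)/(8 × 46.0³ × 1.9)
    = 2.91227e+07 / 1.47951e+06 = 19.68 → 20 coils

20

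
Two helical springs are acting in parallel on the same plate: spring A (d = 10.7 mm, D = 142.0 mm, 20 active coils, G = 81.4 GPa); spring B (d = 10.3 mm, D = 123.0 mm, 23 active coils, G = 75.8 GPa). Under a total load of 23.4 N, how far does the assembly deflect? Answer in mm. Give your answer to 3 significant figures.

k_A = Gd⁴/(8D³N_a) = (81.4×10³)(10.7⁴)/(8·142.0³·20) = 2.329 N/mm
k_B = Gd⁴/(8D³N_a) = (75.8×10³)(10.3⁴)/(8·123.0³·23) = 2.4916 N/mm
Parallel: k_eq = 2.329 + 2.4916 = 4.8207 N/mm
δ = F/k_eq = 23.4/4.8207 = 4.8541 mm

4.85 mm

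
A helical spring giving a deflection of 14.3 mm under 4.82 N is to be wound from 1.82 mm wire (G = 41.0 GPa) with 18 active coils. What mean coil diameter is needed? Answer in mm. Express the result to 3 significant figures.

Required rate k = F/δ = 4.82/14.3 = 0.33706 N/mm
D = (Gd⁴/(8N_a·k))^(1/3) = (41.0×10³·1.82⁴/(8·18·0.33706))^(1/3)
  = (9268.21)^(1/3) = 21.0054 mm

21.0 mm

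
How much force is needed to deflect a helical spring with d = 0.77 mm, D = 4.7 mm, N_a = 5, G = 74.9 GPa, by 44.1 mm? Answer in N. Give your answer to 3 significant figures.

280 N

k = Gd⁴/(8D³N_a) = (74.9×10³)(0.77⁴)/(8·4.7³·5) = 6.34 N/mm
F = k·δ = 6.34 × 44.1 = 279.6 N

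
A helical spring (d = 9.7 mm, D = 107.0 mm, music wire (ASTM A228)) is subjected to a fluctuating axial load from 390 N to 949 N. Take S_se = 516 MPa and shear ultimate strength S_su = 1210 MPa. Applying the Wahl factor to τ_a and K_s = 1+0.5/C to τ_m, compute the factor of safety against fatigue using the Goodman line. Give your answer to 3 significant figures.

2.81

C = D/d = 107.0/9.7 = 11.0309; K_W = (4C−1)/(4C−4)+0.615/C = 1.1305; K_s = 1+0.5/C = 1.0453
F_a = (F_max−F_min)/2 = 279.5 N; F_m = (F_max+F_min)/2 = 669.5 N
τ_a = K_W·8F_aD/(πd³) = 1.1305 × 83.443 = 94.334 MPa
τ_m = K_s·8F_mD/(πd³) = 1.0453 × 199.88 = 208.94 MPa
Goodman: 1/n_f = τ_a/S_se + τ_m/S_su = 94.334/516 + 208.94/1210 = 0.18282 + 0.17267 = 0.35549
n_f = 1/0.35549 = 2.813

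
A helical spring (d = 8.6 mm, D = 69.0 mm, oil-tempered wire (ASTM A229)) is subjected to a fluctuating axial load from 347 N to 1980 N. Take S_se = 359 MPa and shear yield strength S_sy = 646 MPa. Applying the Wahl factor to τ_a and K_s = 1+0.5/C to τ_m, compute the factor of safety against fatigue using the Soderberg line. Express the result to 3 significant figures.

C = D/d = 69.0/8.6 = 8.0233; K_W = (4C−1)/(4C−4)+0.615/C = 1.1834; K_s = 1+0.5/C = 1.0623
F_a = (F_max−F_min)/2 = 816.5 N; F_m = (F_max+F_min)/2 = 1163.5 N
τ_a = K_W·8F_aD/(πd³) = 1.1834 × 225.55 = 266.93 MPa
τ_m = K_s·8F_mD/(πd³) = 1.0623 × 321.41 = 341.44 MPa
Soderberg: 1/n_f = τ_a/S_se + τ_m/S_sy = 266.93/359 + 341.44/646 = 0.74354 + 0.52855 = 1.2721
n_f = 1/1.2721 = 0.7861

0.786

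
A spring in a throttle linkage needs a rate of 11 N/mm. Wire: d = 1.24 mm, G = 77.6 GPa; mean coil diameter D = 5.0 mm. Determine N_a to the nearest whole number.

N_a = Gd⁴/(8D³k) = (77.6×10³ × 1.24⁴)/(8 × 5.0³ × 11)
    = 183463 / 11000 = 16.68 → 17 coils

17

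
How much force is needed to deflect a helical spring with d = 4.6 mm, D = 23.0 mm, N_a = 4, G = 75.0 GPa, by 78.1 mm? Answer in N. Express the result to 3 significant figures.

6740 N

k = Gd⁴/(8D³N_a) = (75.0×10³)(4.6⁴)/(8·23.0³·4) = 86.25 N/mm
F = k·δ = 86.25 × 78.1 = 6736.1 N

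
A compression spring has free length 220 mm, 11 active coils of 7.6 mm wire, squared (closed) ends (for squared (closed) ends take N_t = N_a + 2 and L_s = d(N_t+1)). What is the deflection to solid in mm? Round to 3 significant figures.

114 mm

N_t = 13; L_s = 7.6·14 = 106.4 mm
δ_solid = L₀ − L_s = 220 − 106.4 = 113.6 mm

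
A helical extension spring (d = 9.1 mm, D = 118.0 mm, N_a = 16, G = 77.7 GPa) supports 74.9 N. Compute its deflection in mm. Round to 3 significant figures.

29.6 mm

k = Gd⁴/(8D³N_a) = (77.7×10³)(9.1⁴)/(8·118.0³·16) = 2.5336 N/mm
δ = F/k = 74.9 / 2.5336 = 29.563 mm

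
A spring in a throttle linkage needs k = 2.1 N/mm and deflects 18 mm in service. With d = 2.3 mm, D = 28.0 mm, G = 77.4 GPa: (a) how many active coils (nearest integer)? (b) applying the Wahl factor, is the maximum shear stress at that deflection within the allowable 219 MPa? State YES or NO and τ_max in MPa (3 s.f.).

N_a = Gd⁴/(8D³k) = (77.4×10³)(2.3⁴)/(8·28.0³·2.1) = 5.873 → N_a = 6
Actual rate k = Gd⁴/(8D³·6) = 2.0556 N/mm
Working load F = kδ = 2.0556·18 = 37.001 N
C = 28.0/2.3 = 12.1739; K_W = (4C−1)/(4C−4)+0.615/C = 1.1176
τ_max = K_W·8FD/(πd³) = 1.1176·216.83 = 242.34 MPa
τ_max > 219 MPa → exceeds allowable

(a) 6 coils; (b) NO, τ_max = 242 MPa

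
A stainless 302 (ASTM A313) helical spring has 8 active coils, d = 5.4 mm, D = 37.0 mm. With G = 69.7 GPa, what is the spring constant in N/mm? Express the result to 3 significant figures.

18.3 N/mm

k = Gd⁴/(8D³N_a) = (69.7×10³ × 5.4⁴) / (8 × 37.0³ × 8)
  = 5.92663e+07 / 3.24179e+06 = 18.282 N/mm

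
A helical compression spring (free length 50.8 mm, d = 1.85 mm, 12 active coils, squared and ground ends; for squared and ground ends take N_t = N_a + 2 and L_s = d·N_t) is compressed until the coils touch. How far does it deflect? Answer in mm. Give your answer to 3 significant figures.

N_t = 14; L_s = 1.85·14 = 25.9 mm
δ_solid = L₀ − L_s = 50.8 − 25.9 = 24.9 mm

24.9 mm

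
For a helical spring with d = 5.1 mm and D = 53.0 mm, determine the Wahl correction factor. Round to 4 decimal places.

C = D/d = 53.0/5.1 = 10.3922
K_W = (4C−1)/(4C−4) + 0.615/C = 40.569/37.569 + 0.0592 = 1.1390

1.1390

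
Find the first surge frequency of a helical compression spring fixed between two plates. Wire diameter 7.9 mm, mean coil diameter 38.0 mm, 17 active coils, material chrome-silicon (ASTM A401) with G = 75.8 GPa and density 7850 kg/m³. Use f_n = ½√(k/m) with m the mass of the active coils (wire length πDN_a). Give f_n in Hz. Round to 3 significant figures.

113 Hz

k = Gd⁴/(8D³N_a) = (75.8×10³)(7.9⁴)/(8·38.0³·17) = 39.563 N/mm = 39563 N/m
Wire length L = πDN_a = π·38.0·17 = 2029.5 mm
m = ρ·(πd²/4)·L = 7850 × 49.017×10⁻⁶ m² × 2.0295 m = 0.7809 kg
f_n = ½√(k/m) = 0.5·√(39563/0.7809) = 0.5·√(50663) = 112.54 Hz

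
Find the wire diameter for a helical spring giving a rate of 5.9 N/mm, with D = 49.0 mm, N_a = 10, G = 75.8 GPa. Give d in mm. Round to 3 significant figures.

d = (8D³N_a·k / G)^(1/4) = (8·49.0³·10·5.9 / (75.8×10³))^0.25
  = (732.59)^0.25 = 5.2025 mm

5.20 mm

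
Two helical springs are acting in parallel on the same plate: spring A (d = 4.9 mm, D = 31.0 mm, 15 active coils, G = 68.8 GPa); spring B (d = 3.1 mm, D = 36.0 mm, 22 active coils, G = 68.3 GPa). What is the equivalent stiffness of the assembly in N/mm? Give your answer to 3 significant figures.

k_A = Gd⁴/(8D³N_a) = (68.8×10³)(4.9⁴)/(8·31.0³·15) = 11.094 N/mm
k_B = Gd⁴/(8D³N_a) = (68.3×10³)(3.1⁴)/(8·36.0³·22) = 0.76815 N/mm
Parallel: k_eq = 11.094 + 0.76815 = 11.863 N/mm

11.9 N/mm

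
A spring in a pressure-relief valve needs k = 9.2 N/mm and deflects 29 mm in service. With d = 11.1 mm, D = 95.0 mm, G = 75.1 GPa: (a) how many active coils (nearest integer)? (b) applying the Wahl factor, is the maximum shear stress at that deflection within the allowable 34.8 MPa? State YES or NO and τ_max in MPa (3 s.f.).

N_a = Gd⁴/(8D³k) = (75.1×10³)(11.1⁴)/(8·95.0³·9.2) = 18.07 → N_a = 18
Actual rate k = Gd⁴/(8D³·18) = 9.2342 N/mm
Working load F = kδ = 9.2342·29 = 267.79 N
C = 95.0/11.1 = 8.5586; K_W = (4C−1)/(4C−4)+0.615/C = 1.1711
τ_max = K_W·8FD/(πd³) = 1.1711·47.369 = 55.473 MPa
τ_max > 34.8 MPa → exceeds allowable

(a) 18 coils; (b) NO, τ_max = 55.5 MPa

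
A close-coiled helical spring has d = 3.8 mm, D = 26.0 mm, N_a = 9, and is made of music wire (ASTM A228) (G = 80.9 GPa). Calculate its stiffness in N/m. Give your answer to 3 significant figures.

k = Gd⁴/(8D³N_a) = (80.9×10³ × 3.8⁴) / (8 × 26.0³ × 9)
  = 1.68688e+07 / 1.26547e+06 = 13.33 N/mm = 13330 N/m

13300 N/m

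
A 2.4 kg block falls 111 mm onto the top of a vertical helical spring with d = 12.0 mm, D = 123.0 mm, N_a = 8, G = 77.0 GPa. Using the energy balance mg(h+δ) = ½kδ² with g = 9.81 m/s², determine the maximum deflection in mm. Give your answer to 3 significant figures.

21.6 mm

k = Gd⁴/(8D³N_a) = (77.0×10³)(12.0⁴)/(8·123.0³·8) = 13.407 N/mm
W = mg = 2.4 × 9.81 = 23.544 N
½kδ² − Wδ − Wh = 0 → δ = (W + √(W² + 2kWh))/k
δ = (23.544 + √(554.32 + 70073.5))/13.407 = (23.544 + 265.76)/13.407 = 21.579 mm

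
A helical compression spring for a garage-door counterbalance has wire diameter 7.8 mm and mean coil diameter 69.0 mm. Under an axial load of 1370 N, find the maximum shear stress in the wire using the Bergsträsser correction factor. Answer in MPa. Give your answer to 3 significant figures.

586 MPa

Spring index C = D/d = 69.0/7.8 = 8.8462
K_B = (4C+2)/(4C−3) = 37.385/32.385 = 1.1544
τ₀ = 8FD/(πd³) = 8·1370·69.0/(π·7.8³) = 756240/1490.8 = 507.25 MPa
τ_max = K·τ₀ = 1.1544 × 507.25 = 585.57 MPa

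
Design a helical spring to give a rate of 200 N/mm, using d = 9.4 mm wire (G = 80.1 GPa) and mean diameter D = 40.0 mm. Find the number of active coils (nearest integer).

N_a = Gd⁴/(8D³k) = (80.1×10³ × 9.4⁴)/(8 × 40.0³ × 200)
    = 6.2538e+08 / 1.024e+08 = 6.107 → 6 coils

6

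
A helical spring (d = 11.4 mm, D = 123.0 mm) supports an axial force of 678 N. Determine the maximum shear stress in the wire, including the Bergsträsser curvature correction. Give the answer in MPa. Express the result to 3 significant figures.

Spring index C = D/d = 123.0/11.4 = 10.7895
K_B = (4C+2)/(4C−3) = 45.158/40.158 = 1.1245
τ₀ = 8FD/(πd³) = 8·678·123.0/(π·11.4³) = 667152/4654.4 = 143.34 MPa
τ_max = K·τ₀ = 1.1245 × 143.34 = 161.18 MPa

161 MPa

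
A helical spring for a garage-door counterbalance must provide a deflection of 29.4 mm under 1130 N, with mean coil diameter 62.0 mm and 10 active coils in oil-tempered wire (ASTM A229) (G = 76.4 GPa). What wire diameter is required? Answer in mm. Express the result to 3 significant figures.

Required rate k = F/δ = 1130/29.4 = 38.435 N/mm
d = (8D³N_a·k / G)^(1/4) = (8·62.0³·10·38.435 / (76.4×10³))^0.25
  = (9591.9)^0.25 = 9.8964 mm

9.90 mm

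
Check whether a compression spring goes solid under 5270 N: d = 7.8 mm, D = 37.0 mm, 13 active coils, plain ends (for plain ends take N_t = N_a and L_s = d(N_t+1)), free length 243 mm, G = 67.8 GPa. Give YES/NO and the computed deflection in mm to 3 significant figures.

k = Gd⁴/(8D³N_a) = (67.8×10³)(7.8⁴)/(8·37.0³·13) = 47.64 N/mm
N_t = 13; L_s = 7.8·14 = 109.2 mm; δ_solid = L₀ − L_s = 243 − 109.2 = 133.8 mm
δ = F/k = 5270/47.64 = 110.62 mm
δ < δ_solid → spring does not go solid

NO, δ = 111 mm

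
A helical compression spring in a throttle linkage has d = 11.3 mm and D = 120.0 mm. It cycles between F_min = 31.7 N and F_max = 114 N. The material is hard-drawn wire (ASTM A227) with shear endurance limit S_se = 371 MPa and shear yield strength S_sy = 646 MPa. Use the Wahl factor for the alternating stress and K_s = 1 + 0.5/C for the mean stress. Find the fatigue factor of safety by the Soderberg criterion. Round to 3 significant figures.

C = D/d = 120.0/11.3 = 10.6195; K_W = (4C−1)/(4C−4)+0.615/C = 1.1359; K_s = 1+0.5/C = 1.0471
F_a = (F_max−F_min)/2 = 41.15 N; F_m = (F_max+F_min)/2 = 72.85 N
τ_a = K_W·8F_aD/(πd³) = 1.1359 × 8.7148 = 9.8989 MPa
τ_m = K_s·8F_mD/(πd³) = 1.0471 × 15.428 = 16.155 MPa
Soderberg: 1/n_f = τ_a/S_se + τ_m/S_sy = 9.8989/371 + 16.155/646 = 0.02668 + 0.02501 = 0.051689
n_f = 1/0.051689 = 19.35

19.3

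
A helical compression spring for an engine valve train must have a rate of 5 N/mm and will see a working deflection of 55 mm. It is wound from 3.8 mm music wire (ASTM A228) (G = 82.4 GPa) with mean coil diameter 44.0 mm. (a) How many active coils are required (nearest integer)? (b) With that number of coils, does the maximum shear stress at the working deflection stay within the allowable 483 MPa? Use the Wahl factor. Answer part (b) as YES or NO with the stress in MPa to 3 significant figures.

(a) 5 coils; (b) NO, τ_max = 637 MPa

N_a = Gd⁴/(8D³k) = (82.4×10³)(3.8⁴)/(8·44.0³·5) = 5.042 → N_a = 5
Actual rate k = Gd⁴/(8D³·5) = 5.0425 N/mm
Working load F = kδ = 5.0425·55 = 277.34 N
C = 44.0/3.8 = 11.5789; K_W = (4C−1)/(4C−4)+0.615/C = 1.1240
τ_max = K_W·8FD/(πd³) = 1.1240·566.3 = 636.53 MPa
τ_max > 483 MPa → exceeds allowable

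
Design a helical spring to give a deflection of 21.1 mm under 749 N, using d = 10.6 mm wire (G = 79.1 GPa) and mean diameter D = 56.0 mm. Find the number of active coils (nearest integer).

Required rate k = F/δ = 749/21.1 = 35.498 N/mm
N_a = Gd⁴/(8D³k) = (79.1×10³ × 10.6⁴)/(8 × 56.0³ × 35.498)
    = 9.98619e+08 / 4.98716e+07 = 20.02 → 20 coils

20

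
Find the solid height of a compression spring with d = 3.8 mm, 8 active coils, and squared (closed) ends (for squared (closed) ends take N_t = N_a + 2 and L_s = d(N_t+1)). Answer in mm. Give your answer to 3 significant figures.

41.8 mm

squared (closed) ends: N_t = N_a + 2 = 8 + 2 = 10
L_s = d·(N_t+1) = 3.8 × 11 = 41.8 mm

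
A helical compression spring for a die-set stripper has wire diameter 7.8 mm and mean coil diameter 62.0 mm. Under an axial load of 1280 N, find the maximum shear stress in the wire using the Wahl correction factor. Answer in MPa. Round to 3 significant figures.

505 MPa

Spring index C = D/d = 62.0/7.8 = 7.9487
K_W = (4C−1)/(4C−4) + 0.615/C = 30.795/27.795 + 0.0774 = 1.1853
τ₀ = 8FD/(πd³) = 8·1280·62.0/(π·7.8³) = 634880/1490.8 = 425.85 MPa
τ_max = K·τ₀ = 1.1853 × 425.85 = 504.76 MPa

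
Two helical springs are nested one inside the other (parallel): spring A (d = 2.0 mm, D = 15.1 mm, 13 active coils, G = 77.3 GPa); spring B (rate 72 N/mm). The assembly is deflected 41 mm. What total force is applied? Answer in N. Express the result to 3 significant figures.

k_A = Gd⁴/(8D³N_a) = (77.3×10³)(2.0⁴)/(8·15.1³·13) = 3.4541 N/mm
Parallel: k_eq = 3.4541 + 72 = 75.454 N/mm
F = k_eq·δ = 75.454·41 = 3093.6 N

3090 N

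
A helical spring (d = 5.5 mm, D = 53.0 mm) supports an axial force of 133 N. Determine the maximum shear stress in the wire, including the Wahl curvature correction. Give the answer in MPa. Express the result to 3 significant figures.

124 MPa

Spring index C = D/d = 53.0/5.5 = 9.6364
K_W = (4C−1)/(4C−4) + 0.615/C = 37.545/34.545 + 0.0638 = 1.1507
τ₀ = 8FD/(πd³) = 8·133·53.0/(π·5.5³) = 56392/522.68 = 107.89 MPa
τ_max = K·τ₀ = 1.1507 × 107.89 = 124.14 MPa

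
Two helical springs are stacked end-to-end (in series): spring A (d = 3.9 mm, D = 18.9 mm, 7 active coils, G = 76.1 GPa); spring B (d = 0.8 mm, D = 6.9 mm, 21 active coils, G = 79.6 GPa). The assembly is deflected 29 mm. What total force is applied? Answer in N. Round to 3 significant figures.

16.9 N

k_A = Gd⁴/(8D³N_a) = (76.1×10³)(3.9⁴)/(8·18.9³·7) = 46.566 N/mm
k_B = Gd⁴/(8D³N_a) = (79.6×10³)(0.8⁴)/(8·6.9³·21) = 0.59077 N/mm
Series: 1/k_eq = 1/46.566 + 1/0.59077 = 1.7142; k_eq = 0.58337 N/mm
F = k_eq·δ = 0.58337·29 = 16.918 N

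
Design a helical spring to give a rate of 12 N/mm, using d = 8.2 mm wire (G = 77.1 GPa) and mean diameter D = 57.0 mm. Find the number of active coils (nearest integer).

20

N_a = Gd⁴/(8D³k) = (77.1×10³ × 8.2⁴)/(8 × 57.0³ × 12)
    = 3.48586e+08 / 1.77785e+07 = 19.61 → 20 coils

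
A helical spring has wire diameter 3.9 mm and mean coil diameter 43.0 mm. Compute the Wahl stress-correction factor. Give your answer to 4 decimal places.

C = D/d = 43.0/3.9 = 11.0256
K_W = (4C−1)/(4C−4) + 0.615/C = 43.103/40.103 + 0.0558 = 1.1306

1.1306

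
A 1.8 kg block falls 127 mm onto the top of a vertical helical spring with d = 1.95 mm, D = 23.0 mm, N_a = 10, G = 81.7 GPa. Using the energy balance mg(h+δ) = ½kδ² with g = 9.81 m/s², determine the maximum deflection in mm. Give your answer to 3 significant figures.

k = Gd⁴/(8D³N_a) = (81.7×10³)(1.95⁴)/(8·23.0³·10) = 1.2136 N/mm
W = mg = 1.8 × 9.81 = 17.658 N
½kδ² − Wδ − Wh = 0 → δ = (W + √(W² + 2kWh))/k
δ = (17.658 + √(311.8 + 5443.3))/1.2136 = (17.658 + 75.862)/1.2136 = 77.058 mm

77.1 mm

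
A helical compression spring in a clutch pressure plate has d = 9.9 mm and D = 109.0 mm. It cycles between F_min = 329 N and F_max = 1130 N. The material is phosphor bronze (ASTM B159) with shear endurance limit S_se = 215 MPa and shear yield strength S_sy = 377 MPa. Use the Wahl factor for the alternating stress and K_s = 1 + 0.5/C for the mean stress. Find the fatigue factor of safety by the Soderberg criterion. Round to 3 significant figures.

0.847

C = D/d = 109.0/9.9 = 11.0101; K_W = (4C−1)/(4C−4)+0.615/C = 1.1308; K_s = 1+0.5/C = 1.0454
F_a = (F_max−F_min)/2 = 400.5 N; F_m = (F_max+F_min)/2 = 729.5 N
τ_a = K_W·8F_aD/(πd³) = 1.1308 × 114.57 = 129.55 MPa
τ_m = K_s·8F_mD/(πd³) = 1.0454 × 208.68 = 218.16 MPa
Soderberg: 1/n_f = τ_a/S_se + τ_m/S_sy = 129.55/215 + 218.16/377 = 0.60257 + 0.57867 = 1.1812
n_f = 1/1.1812 = 0.8466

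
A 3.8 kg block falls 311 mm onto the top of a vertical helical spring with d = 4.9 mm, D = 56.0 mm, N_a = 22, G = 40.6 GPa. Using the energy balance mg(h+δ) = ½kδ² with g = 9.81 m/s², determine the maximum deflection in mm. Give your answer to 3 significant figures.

k = Gd⁴/(8D³N_a) = (40.6×10³)(4.9⁴)/(8·56.0³·22) = 0.75724 N/mm
W = mg = 3.8 × 9.81 = 37.278 N
½kδ² − Wδ − Wh = 0 → δ = (W + √(W² + 2kWh))/k
δ = (37.278 + √(1389.6 + 17558.1))/0.75724 = (37.278 + 137.65)/0.75724 = 231.01 mm

231 mm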